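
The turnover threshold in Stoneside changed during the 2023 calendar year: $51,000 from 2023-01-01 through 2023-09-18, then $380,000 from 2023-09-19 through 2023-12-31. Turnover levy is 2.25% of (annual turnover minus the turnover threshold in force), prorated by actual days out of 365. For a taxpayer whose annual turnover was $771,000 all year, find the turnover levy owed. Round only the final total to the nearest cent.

$14,090.79

2023-01-01 to 2023-09-18: 261 days, exemption $51,000 → ($771,000 − $51,000) × 2.25% × 261/365 = $11,584.1096
2023-09-19 to 2023-12-31: 104 days, exemption $380,000 → ($771,000 − $380,000) × 2.25% × 104/365 = $2,506.6849
Total = $14,090.7945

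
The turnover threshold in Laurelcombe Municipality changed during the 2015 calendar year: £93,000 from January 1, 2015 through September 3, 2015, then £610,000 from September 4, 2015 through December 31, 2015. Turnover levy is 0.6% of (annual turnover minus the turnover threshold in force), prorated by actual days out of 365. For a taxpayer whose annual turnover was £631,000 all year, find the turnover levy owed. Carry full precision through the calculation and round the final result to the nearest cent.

£2,216.66

January 1 – September 3, 2015: 246 days, exemption £93,000 → (£631,000 − £93,000) × 0.6% × 246/365 = £2,175.5836
September 4 – December 31, 2015: 119 days, exemption £610,000 → (£631,000 − £610,000) × 0.6% × 119/365 = £41.0795
Total = £2,216.6630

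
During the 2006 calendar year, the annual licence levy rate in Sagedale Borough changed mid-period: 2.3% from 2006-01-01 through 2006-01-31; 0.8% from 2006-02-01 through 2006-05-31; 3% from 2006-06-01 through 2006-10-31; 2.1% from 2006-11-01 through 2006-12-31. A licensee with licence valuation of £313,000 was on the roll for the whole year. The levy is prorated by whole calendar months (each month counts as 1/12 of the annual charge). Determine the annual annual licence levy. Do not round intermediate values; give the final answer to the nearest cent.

2006-01-01 to 2006-01-31: 1 month at 2.3% → £313,000 × 2.3% × 1/12 = £599.9167
2006-02-01 to 2006-05-31: 4 months at 0.8% → £313,000 × 0.8% × 4/12 = £834.6667
2006-06-01 to 2006-10-31: 5 months at 3% → £313,000 × 3% × 5/12 = £3,912.5000
2006-11-01 to 2006-12-31: 2 months at 2.1% → £313,000 × 2.1% × 2/12 = £1,095.5000
Total = £6,442.5833

£6,442.58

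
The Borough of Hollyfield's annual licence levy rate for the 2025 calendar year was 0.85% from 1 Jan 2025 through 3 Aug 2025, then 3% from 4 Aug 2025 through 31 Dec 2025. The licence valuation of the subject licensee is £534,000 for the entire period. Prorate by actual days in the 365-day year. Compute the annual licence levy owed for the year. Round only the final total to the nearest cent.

£9,257.22

1 Jan – 3 Aug 2025: 215 days at 0.85% → £534,000 × 0.85% × 215/365 = £2,673.6575
4 Aug – 31 Dec 2025: 150 days at 3% → £534,000 × 3% × 150/365 = £6,583.5616
Total = £9,257.2192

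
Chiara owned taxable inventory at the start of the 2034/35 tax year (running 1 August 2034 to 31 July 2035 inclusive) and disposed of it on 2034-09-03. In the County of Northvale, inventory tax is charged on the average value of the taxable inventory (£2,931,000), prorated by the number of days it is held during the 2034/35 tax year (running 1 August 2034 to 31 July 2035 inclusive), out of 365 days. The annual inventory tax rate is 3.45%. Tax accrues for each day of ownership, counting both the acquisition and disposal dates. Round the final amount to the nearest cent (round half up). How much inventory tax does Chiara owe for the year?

Days held (2034-08-01 to 2034-09-03): 34 out of 365
Tax = £2,931,000 × 3.45% × 34/365 = £9,419.3507

£9,419.35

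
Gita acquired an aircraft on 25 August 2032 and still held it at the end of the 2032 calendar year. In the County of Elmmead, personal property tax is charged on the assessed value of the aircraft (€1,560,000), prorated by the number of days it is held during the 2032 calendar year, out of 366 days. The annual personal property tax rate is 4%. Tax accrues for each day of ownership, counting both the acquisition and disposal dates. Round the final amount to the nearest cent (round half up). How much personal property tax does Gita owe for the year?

€21,993.44

Days held (25 August – 31 December 2032): 129 out of 366
Tax = €1,560,000 × 4% × 129/366 = €21,993.4426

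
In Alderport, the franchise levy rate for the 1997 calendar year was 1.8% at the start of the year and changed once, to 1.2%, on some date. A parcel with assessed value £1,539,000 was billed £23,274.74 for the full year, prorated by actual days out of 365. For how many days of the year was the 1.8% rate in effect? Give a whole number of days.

Let d = days at the first rate; then 365 − d days at the second rate.
£1,539,000 × [1.8%·d + 1.2%·(365−d)] / 365 = £23,274.74
Solving gives d = 190, so the new rate took effect on July 10, 1997.

190 days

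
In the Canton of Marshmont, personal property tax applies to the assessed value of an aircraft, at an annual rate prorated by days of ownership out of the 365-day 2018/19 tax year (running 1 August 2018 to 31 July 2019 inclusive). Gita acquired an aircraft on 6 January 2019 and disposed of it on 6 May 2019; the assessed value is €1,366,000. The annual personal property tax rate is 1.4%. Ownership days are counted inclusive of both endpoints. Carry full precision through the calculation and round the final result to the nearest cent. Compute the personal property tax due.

Days held (6 January – 6 May 2019): 121 out of 365
Tax = €1,366,000 × 1.4% × 121/365 = €6,339.7370

€6,339.74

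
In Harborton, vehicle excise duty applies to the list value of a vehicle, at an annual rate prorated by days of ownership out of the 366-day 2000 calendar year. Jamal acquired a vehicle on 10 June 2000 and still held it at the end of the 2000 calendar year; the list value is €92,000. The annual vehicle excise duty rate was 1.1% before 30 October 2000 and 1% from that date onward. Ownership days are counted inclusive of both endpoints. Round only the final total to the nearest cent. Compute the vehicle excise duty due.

€550.99

10 June – 29 October 2000: 142 days at 1.1% → €92,000 × 1.1% × 142/366 = €392.6339
30 October – 31 December 2000: 63 days at 1% → €92,000 × 1% × 63/366 = €158.3607
Total = €550.9945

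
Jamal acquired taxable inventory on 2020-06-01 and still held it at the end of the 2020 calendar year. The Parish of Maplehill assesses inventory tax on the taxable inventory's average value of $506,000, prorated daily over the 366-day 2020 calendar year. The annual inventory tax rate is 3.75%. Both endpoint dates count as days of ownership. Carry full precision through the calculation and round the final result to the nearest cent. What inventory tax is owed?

Days held (2020-06-01 to 2020-12-31): 214 out of 366
Tax = $506,000 × 3.75% × 214/366 = $11,094.6721

$11,094.67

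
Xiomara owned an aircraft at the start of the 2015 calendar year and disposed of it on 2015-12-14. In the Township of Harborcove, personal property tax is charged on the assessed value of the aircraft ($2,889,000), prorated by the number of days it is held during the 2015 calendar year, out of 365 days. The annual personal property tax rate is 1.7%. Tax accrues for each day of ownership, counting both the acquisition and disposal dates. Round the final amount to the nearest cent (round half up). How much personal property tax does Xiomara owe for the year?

Days held (2015-01-01 to 2015-12-14): 348 out of 365
Tax = $2,889,000 × 1.7% × 348/365 = $46,825.5452

$46,825.55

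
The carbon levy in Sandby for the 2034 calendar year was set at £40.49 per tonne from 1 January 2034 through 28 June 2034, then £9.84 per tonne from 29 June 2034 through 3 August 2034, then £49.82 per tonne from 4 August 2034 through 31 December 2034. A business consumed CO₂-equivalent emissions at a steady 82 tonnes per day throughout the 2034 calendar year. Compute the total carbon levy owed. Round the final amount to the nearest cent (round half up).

1 January – 28 June 2034: 179 days × 82 tonnes/day = 14,678 tonnes at £40.49/tonne → £594,312.22
29 June – 3 August 2034: 36 days × 82 tonnes/day = 2,952 tonnes at £9.84/tonne → £29,047.68
4 August – 31 December 2034: 150 days × 82 tonnes/day = 12,300 tonnes at £49.82/tonne → £612,786.00

£1,236,145.90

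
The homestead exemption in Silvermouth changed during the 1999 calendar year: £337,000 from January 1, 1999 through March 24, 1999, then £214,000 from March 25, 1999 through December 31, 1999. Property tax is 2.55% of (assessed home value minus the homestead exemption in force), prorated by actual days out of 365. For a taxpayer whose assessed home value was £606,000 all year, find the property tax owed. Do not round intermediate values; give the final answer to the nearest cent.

£9,282.77

January 1 – March 24, 1999: 83 days, exemption £337,000 → (£606,000 − £337,000) × 2.55% × 83/365 = £1,559.8315
March 25 – December 31, 1999: 282 days, exemption £214,000 → (£606,000 − £214,000) × 2.55% × 282/365 = £7,722.9370
Total = £9,282.7685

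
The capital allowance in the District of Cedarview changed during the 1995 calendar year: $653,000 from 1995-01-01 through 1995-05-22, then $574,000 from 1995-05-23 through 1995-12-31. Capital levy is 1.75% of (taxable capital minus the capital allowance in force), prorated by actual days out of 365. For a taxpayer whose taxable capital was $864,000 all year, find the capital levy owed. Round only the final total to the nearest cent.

$4,537.15

1995-01-01 to 1995-05-22: 142 days, exemption $653,000 → ($864,000 − $653,000) × 1.75% × 142/365 = $1,436.5342
1995-05-23 to 1995-12-31: 223 days, exemption $574,000 → ($864,000 − $574,000) × 1.75% × 223/365 = $3,100.6164
Total = $4,537.1507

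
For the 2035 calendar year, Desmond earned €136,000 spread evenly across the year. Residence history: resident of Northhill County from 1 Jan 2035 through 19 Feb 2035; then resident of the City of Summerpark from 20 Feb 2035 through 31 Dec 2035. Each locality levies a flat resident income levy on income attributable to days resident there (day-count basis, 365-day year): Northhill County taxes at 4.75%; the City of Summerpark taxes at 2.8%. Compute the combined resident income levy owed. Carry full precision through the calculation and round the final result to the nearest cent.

Northhill County, 1 Jan – 19 Feb 2035: 50 days → €136,000 × 4.75% × 50/365 = €884.9315
The City of Summerpark, 20 Feb – 31 Dec 2035: 315 days → €136,000 × 2.8% × 315/365 = €3,286.3562
Total = €4,171.2877

€4,171.29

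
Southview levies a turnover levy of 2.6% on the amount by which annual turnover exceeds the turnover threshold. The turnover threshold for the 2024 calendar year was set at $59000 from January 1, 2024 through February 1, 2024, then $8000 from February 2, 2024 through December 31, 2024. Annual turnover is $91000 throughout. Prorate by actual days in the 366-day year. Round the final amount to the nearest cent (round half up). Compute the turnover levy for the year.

$2042.07

January 1 – February 1, 2024: 32 days, exemption $59000 → ($91000 − $59000) × 2.6% × 32/366 = $72.7432
February 2 – December 31, 2024: 334 days, exemption $8000 → ($91000 − $8000) × 2.6% × 334/366 = $1969.3224
Total = $2042.0656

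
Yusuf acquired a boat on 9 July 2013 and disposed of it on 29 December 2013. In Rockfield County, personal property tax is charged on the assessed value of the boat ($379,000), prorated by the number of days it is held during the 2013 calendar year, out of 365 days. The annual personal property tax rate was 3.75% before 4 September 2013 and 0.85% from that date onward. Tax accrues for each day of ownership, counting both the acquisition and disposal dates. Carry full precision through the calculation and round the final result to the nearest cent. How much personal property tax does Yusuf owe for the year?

$3,252.13

9 July – 3 September 2013: 57 days at 3.75% → $379,000 × 3.75% × 57/365 = $2,219.4863
4 September – 29 December 2013: 117 days at 0.85% → $379,000 × 0.85% × 117/365 = $1,032.6452
Total = $3,252.1315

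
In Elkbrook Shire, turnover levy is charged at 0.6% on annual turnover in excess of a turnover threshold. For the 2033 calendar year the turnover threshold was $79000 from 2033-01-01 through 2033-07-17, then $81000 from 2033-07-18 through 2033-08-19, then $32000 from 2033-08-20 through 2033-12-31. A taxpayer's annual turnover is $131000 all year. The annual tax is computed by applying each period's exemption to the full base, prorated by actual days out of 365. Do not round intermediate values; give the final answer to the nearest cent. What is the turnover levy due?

$414.44

2033-01-01 to 2033-07-17: 198 days, exemption $79000 → ($131000 − $79000) × 0.6% × 198/365 = $169.2493
2033-07-18 to 2033-08-19: 33 days, exemption $81000 → ($131000 − $81000) × 0.6% × 33/365 = $27.1233
2033-08-20 to 2033-12-31: 134 days, exemption $32000 → ($131000 − $32000) × 0.6% × 134/365 = $218.0712
Total = $414.4438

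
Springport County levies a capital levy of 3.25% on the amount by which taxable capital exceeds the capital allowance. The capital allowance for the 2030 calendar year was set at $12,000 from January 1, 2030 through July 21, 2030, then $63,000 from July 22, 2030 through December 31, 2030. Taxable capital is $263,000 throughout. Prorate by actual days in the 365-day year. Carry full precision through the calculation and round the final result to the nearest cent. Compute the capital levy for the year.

January 1 – July 21, 2030: 202 days, exemption $12,000 → ($263,000 − $12,000) × 3.25% × 202/365 = $4,514.5616
July 22 – December 31, 2030: 163 days, exemption $63,000 → ($263,000 − $63,000) × 3.25% × 163/365 = $2,902.7397
Total = $7,417.3014

$7,417.30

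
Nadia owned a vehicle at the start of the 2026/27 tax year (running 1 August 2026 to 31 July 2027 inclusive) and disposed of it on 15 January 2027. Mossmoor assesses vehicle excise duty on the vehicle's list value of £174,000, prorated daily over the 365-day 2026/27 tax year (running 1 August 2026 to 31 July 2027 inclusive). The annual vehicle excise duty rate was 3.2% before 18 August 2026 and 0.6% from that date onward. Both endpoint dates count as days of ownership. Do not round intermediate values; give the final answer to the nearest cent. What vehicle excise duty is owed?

1 August – 17 August 2026: 17 days at 3.2% → £174,000 × 3.2% × 17/365 = £259.3315
18 August 2026 – 15 January 2027: 151 days at 0.6% → £174,000 × 0.6% × 151/365 = £431.9014
Total = £691.2329

£691.23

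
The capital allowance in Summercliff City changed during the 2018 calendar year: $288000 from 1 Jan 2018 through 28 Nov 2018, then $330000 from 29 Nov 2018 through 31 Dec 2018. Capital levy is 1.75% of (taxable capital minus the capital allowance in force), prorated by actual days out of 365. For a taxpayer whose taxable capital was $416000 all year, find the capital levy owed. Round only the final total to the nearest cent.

$2173.55

1 Jan – 28 Nov 2018: 332 days, exemption $288000 → ($416000 − $288000) × 1.75% × 332/365 = $2037.4795
29 Nov – 31 Dec 2018: 33 days, exemption $330000 → ($416000 − $330000) × 1.75% × 33/365 = $136.0685
Total = $2173.5479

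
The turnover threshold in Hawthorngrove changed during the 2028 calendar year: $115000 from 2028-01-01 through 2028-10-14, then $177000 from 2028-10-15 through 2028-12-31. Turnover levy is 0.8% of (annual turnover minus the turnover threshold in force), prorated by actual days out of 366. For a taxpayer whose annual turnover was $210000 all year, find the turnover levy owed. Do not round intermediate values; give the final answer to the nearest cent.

2028-01-01 to 2028-10-14: 288 days, exemption $115000 → ($210000 − $115000) × 0.8% × 288/366 = $598.0328
2028-10-15 to 2028-12-31: 78 days, exemption $177000 → ($210000 − $177000) × 0.8% × 78/366 = $56.2623
Total = $654.2951

$654.30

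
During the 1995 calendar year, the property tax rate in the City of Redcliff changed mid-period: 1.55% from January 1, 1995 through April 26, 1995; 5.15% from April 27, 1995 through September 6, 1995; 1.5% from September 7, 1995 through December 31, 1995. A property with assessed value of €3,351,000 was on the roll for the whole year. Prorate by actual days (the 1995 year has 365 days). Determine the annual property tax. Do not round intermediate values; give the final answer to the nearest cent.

€95,365.79

January 1 – April 26, 1995: 116 days at 1.55% → €3,351,000 × 1.55% × 116/365 = €16,507.1178
April 27 – September 6, 1995: 133 days at 5.15% → €3,351,000 × 5.15% × 133/365 = €62,884.0397
September 7 – December 31, 1995: 116 days at 1.5% → €3,351,000 × 1.5% × 116/365 = €15,974.6301
Total = €95,365.7877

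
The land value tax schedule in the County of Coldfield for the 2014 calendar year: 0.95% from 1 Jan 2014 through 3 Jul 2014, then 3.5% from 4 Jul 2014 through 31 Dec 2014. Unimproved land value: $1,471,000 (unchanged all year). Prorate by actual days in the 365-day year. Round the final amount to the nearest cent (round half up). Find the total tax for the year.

$32,575.60

1 Jan – 3 Jul 2014: 184 days at 0.95% → $1,471,000 × 0.95% × 184/365 = $7,044.6795
4 Jul – 31 Dec 2014: 181 days at 3.5% → $1,471,000 × 3.5% × 181/365 = $25,530.9178
Total = $32,575.5973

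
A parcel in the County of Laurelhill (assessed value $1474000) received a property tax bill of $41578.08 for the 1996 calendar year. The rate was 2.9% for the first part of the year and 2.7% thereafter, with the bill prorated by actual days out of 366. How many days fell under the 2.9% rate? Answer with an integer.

221 days

Let d = days at the first rate; then 366 − d days at the second rate.
$1474000 × [2.9%·d + 2.7%·(366−d)] / 366 = $41578.08
Solving gives d = 221, so the new rate took effect on 9 Aug 1996.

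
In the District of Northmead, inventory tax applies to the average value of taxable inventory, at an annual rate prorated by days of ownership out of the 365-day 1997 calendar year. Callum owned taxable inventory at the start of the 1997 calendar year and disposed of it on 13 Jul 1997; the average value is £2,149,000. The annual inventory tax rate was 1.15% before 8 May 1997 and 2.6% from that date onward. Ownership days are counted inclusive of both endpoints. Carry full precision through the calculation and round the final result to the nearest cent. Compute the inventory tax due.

£18,855.27

1 Jan – 7 May 1997: 127 days at 1.15% → £2,149,000 × 1.15% × 127/365 = £8,598.9438
8 May – 13 Jul 1997: 67 days at 2.6% → £2,149,000 × 2.6% × 67/365 = £10,256.3233
Total = £18,855.2671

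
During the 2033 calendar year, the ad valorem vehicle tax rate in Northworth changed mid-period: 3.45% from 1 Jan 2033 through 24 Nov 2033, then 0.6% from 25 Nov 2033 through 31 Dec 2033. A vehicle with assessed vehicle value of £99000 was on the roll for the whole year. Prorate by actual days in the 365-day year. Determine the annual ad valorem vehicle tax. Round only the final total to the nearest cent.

1 Jan – 24 Nov 2033: 328 days at 3.45% → £99000 × 3.45% × 328/365 = £3069.2712
25 Nov – 31 Dec 2033: 37 days at 0.6% → £99000 × 0.6% × 37/365 = £60.2137
Total = £3129.4849

£3129.48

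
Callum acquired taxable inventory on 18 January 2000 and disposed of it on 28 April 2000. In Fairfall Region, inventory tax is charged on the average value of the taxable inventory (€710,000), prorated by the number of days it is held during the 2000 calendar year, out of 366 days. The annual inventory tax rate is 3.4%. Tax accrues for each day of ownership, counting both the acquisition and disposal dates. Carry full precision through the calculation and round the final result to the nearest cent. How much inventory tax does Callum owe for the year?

Days held (18 January – 28 April 2000): 102 out of 366
Tax = €710,000 × 3.4% × 102/366 = €6,727.5410

€6,727.54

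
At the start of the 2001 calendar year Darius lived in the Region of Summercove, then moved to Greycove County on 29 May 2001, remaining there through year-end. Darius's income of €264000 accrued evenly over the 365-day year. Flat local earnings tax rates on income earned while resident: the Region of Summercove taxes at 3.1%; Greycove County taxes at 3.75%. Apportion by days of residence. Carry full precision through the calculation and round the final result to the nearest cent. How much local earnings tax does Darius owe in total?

€9204.20

The Region of Summercove, 1 January – 28 May 2001: 148 days → €264000 × 3.1% × 148/365 = €3318.4438
Greycove County, 29 May – 31 December 2001: 217 days → €264000 × 3.75% × 217/365 = €5885.7534
Total = €9204.1973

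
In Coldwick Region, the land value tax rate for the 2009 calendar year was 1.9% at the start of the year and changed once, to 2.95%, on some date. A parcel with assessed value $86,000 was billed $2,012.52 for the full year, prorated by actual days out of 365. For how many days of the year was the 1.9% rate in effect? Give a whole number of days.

212 days

Let d = days at the first rate; then 365 − d days at the second rate.
$86,000 × [1.9%·d + 2.95%·(365−d)] / 365 = $2,012.52
Solving gives d = 212, so the new rate took effect on 1 Aug 2009.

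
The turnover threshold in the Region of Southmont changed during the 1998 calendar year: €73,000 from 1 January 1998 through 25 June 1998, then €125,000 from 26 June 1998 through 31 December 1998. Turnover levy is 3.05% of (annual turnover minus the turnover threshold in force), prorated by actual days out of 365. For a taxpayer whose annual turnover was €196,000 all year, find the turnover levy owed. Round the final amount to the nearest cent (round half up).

1 January – 25 June 1998: 176 days, exemption €73,000 → (€196,000 − €73,000) × 3.05% × 176/365 = €1,808.9425
26 June – 31 December 1998: 189 days, exemption €125,000 → (€196,000 − €125,000) × 3.05% × 189/365 = €1,121.3137
Total = €2,930.2562

€2,930.26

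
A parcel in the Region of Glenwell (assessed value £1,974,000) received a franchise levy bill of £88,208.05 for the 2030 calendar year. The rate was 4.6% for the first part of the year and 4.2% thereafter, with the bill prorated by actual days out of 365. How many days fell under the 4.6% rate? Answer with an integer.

245 days

Let d = days at the first rate; then 365 − d days at the second rate.
£1,974,000 × [4.6%·d + 4.2%·(365−d)] / 365 = £88,208.05
Solving gives d = 245, so the new rate took effect on 3 Sep 2030.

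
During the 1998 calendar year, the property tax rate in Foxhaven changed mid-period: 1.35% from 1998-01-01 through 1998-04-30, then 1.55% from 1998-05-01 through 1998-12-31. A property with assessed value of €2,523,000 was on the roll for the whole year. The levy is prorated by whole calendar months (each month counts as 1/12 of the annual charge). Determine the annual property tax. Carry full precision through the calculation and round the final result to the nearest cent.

1998-01-01 to 1998-04-30: 4 months at 1.35% → €2,523,000 × 1.35% × 4/12 = €11,353.5000
1998-05-01 to 1998-12-31: 8 months at 1.55% → €2,523,000 × 1.55% × 8/12 = €26,071.0000
Total = €37,424.5000

€37,424.50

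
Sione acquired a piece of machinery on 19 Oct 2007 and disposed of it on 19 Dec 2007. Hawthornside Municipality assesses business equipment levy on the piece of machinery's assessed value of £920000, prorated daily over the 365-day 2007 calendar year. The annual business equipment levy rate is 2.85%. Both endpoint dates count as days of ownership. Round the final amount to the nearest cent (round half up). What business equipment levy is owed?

£4453.81

Days held (19 Oct – 19 Dec 2007): 62 out of 365
Tax = £920000 × 2.85% × 62/365 = £4453.8082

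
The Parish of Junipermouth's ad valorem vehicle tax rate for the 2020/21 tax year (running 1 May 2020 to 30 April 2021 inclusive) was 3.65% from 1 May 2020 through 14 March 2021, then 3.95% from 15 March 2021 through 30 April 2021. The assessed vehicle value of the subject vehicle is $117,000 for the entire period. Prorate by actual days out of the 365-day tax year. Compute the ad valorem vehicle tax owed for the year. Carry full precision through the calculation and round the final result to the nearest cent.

1 May 2020 – 14 March 2021: 318 days at 3.65% → $117,000 × 3.65% × 318/365 = $3,720.6000
15 March – 30 April 2021: 47 days at 3.95% → $117,000 × 3.95% × 47/365 = $595.0973
Total = $4,315.6973

$4,315.70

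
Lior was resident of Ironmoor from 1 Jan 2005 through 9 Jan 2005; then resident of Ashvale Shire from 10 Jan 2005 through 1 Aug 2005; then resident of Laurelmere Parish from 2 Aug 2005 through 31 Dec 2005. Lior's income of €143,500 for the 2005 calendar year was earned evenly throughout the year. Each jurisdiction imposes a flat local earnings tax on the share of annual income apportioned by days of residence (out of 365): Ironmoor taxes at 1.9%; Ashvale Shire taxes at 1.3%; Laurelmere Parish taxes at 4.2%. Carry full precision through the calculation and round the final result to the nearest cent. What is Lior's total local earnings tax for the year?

€3,619.74

Ironmoor, 1 Jan – 9 Jan 2005: 9 days → €143,500 × 1.9% × 9/365 = €67.2288
Ashvale Shire, 10 Jan – 1 Aug 2005: 204 days → €143,500 × 1.3% × 204/365 = €1,042.6356
Laurelmere Parish, 2 Aug – 31 Dec 2005: 152 days → €143,500 × 4.2% × 152/365 = €2,509.8740
Total = €3,619.7384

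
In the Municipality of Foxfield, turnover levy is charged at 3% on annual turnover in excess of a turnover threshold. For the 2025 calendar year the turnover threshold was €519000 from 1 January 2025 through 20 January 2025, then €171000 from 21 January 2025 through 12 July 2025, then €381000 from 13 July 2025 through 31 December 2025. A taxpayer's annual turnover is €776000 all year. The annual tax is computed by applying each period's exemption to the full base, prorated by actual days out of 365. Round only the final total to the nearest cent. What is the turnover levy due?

1 January – 20 January 2025: 20 days, exemption €519000 → (€776000 − €519000) × 3% × 20/365 = €422.4658
21 January – 12 July 2025: 173 days, exemption €171000 → (€776000 − €171000) × 3% × 173/365 = €8602.6027
13 July – 31 December 2025: 172 days, exemption €381000 → (€776000 − €381000) × 3% × 172/365 = €5584.1096
Total = €14609.1781

€14609.18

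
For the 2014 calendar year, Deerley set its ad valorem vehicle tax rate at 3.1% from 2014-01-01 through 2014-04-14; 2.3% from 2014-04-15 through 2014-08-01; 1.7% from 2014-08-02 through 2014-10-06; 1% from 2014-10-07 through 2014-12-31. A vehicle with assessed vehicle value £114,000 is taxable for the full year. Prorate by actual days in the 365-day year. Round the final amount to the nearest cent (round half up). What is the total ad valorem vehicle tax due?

£2,408.99

2014-01-01 to 2014-04-14: 104 days at 3.1% → £114,000 × 3.1% × 104/365 = £1,006.9479
2014-04-15 to 2014-08-01: 109 days at 2.3% → £114,000 × 2.3% × 109/365 = £783.0082
2014-08-02 to 2014-10-06: 66 days at 1.7% → £114,000 × 1.7% × 66/365 = £350.4329
2014-10-07 to 2014-12-31: 86 days at 1% → £114,000 × 1% × 86/365 = £268.6027
Total = £2,408.9918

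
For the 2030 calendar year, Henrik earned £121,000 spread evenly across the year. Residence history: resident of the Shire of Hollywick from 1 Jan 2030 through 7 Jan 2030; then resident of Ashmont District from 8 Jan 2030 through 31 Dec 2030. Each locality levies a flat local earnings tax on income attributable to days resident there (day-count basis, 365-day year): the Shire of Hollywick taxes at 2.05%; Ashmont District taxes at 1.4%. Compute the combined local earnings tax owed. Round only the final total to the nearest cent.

£1,709.08

The Shire of Hollywick, 1 Jan – 7 Jan 2030: 7 days → £121,000 × 2.05% × 7/365 = £47.5712
Ashmont District, 8 Jan – 31 Dec 2030: 358 days → £121,000 × 1.4% × 358/365 = £1,661.5123
Total = £1,709.0836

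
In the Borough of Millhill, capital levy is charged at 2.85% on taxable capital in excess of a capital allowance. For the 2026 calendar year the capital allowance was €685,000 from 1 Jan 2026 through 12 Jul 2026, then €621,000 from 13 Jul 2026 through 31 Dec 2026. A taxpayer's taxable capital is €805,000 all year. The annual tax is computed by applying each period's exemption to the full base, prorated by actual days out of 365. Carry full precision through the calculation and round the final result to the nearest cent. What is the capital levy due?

€4,279.53

1 Jan – 12 Jul 2026: 193 days, exemption €685,000 → (€805,000 − €685,000) × 2.85% × 193/365 = €1,808.3836
13 Jul – 31 Dec 2026: 172 days, exemption €621,000 → (€805,000 − €621,000) × 2.85% × 172/365 = €2,471.1452
Total = €4,279.5288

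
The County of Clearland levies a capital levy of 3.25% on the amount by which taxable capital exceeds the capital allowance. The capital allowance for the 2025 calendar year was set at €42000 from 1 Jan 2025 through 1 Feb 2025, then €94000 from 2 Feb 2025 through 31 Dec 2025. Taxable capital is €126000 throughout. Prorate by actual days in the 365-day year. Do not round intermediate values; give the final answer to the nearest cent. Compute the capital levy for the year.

1 Jan – 1 Feb 2025: 32 days, exemption €42000 → (€126000 − €42000) × 3.25% × 32/365 = €239.3425
2 Feb – 31 Dec 2025: 333 days, exemption €94000 → (€126000 − €94000) × 3.25% × 333/365 = €948.8219
Total = €1188.1644

€1188.16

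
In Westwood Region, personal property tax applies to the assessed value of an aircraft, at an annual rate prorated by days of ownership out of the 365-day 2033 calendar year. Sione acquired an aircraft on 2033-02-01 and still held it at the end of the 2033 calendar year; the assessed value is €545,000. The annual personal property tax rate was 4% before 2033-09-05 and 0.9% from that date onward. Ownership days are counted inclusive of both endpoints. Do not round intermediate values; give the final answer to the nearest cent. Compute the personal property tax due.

€14,486.55

2033-02-01 to 2033-09-04: 216 days at 4% → €545,000 × 4% × 216/365 = €12,900.8219
2033-09-05 to 2033-12-31: 118 days at 0.9% → €545,000 × 0.9% × 118/365 = €1,585.7260
Total = €14,486.5479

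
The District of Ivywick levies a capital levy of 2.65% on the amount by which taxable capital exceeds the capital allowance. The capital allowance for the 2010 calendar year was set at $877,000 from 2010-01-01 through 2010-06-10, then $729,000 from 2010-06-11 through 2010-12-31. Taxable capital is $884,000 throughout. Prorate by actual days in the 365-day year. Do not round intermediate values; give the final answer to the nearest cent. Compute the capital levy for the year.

2010-01-01 to 2010-06-10: 161 days, exemption $877,000 → ($884,000 − $877,000) × 2.65% × 161/365 = $81.8233
2010-06-11 to 2010-12-31: 204 days, exemption $729,000 → ($884,000 − $729,000) × 2.65% × 204/365 = $2,295.6986
Total = $2,377.5219

$2,377.52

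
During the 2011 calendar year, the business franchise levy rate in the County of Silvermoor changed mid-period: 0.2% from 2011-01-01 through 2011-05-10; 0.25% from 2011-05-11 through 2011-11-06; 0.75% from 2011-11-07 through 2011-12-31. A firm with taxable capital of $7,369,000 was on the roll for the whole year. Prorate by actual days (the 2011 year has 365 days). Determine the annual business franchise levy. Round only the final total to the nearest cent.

$22,662.20

2011-01-01 to 2011-05-10: 130 days at 0.2% → $7,369,000 × 0.2% × 130/365 = $5,249.1507
2011-05-11 to 2011-11-06: 180 days at 0.25% → $7,369,000 × 0.25% × 180/365 = $9,085.0685
2011-11-07 to 2011-12-31: 55 days at 0.75% → $7,369,000 × 0.75% × 55/365 = $8,327.9795
Total = $22,662.1986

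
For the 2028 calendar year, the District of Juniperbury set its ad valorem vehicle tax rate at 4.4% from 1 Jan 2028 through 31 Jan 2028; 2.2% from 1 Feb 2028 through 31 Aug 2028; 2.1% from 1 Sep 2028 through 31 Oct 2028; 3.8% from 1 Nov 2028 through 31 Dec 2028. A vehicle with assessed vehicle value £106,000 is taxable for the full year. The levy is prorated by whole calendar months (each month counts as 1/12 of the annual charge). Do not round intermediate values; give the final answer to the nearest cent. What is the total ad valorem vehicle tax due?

£2,791.33

1 Jan – 31 Jan 2028: 1 month at 4.4% → £106,000 × 4.4% × 1/12 = £388.6667
1 Feb – 31 Aug 2028: 7 months at 2.2% → £106,000 × 2.2% × 7/12 = £1,360.3333
1 Sep – 31 Oct 2028: 2 months at 2.1% → £106,000 × 2.1% × 2/12 = £371.0000
1 Nov – 31 Dec 2028: 2 months at 3.8% → £106,000 × 3.8% × 2/12 = £671.3333
Total = £2,791.3333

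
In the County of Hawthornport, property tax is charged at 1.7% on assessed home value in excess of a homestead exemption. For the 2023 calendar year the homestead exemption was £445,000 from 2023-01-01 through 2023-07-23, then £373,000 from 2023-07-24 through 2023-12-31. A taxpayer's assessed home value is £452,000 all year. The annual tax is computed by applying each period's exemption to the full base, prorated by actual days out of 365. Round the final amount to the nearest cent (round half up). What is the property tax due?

2023-01-01 to 2023-07-23: 204 days, exemption £445,000 → (£452,000 − £445,000) × 1.7% × 204/365 = £66.5096
2023-07-24 to 2023-12-31: 161 days, exemption £373,000 → (£452,000 − £373,000) × 1.7% × 161/365 = £592.3918
Total = £658.9014

£658.90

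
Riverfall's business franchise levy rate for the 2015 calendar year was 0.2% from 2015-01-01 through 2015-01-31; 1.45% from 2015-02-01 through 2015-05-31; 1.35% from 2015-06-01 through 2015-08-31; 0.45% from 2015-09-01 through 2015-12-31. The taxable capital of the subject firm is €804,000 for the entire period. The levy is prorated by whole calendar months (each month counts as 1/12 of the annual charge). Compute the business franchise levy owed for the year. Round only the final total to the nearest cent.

2015-01-01 to 2015-01-31: 1 month at 0.2% → €804,000 × 0.2% × 1/12 = €134.0000
2015-02-01 to 2015-05-31: 4 months at 1.45% → €804,000 × 1.45% × 4/12 = €3,886.0000
2015-06-01 to 2015-08-31: 3 months at 1.35% → €804,000 × 1.35% × 3/12 = €2,713.5000
2015-09-01 to 2015-12-31: 4 months at 0.45% → €804,000 × 0.45% × 4/12 = €1,206.0000
Total = €7,939.5000

€7,939.50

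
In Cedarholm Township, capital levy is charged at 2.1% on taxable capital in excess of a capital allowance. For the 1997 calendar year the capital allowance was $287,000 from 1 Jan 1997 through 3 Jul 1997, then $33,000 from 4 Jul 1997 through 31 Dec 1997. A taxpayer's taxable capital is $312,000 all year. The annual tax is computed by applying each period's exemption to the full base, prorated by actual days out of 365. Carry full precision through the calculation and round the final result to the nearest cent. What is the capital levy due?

1 Jan – 3 Jul 1997: 184 days, exemption $287,000 → ($312,000 − $287,000) × 2.1% × 184/365 = $264.6575
4 Jul – 31 Dec 1997: 181 days, exemption $33,000 → ($312,000 − $33,000) × 2.1% × 181/365 = $2,905.4219
Total = $3,170.0795

$3,170.08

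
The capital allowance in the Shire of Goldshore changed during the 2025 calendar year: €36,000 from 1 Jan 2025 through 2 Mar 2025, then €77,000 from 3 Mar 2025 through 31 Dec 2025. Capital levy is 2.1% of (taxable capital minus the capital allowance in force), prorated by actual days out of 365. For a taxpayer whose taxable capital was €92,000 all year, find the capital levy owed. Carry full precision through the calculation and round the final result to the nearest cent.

€458.89

1 Jan – 2 Mar 2025: 61 days, exemption €36,000 → (€92,000 − €36,000) × 2.1% × 61/365 = €196.5370
3 Mar – 31 Dec 2025: 304 days, exemption €77,000 → (€92,000 − €77,000) × 2.1% × 304/365 = €262.3562
Total = €458.8932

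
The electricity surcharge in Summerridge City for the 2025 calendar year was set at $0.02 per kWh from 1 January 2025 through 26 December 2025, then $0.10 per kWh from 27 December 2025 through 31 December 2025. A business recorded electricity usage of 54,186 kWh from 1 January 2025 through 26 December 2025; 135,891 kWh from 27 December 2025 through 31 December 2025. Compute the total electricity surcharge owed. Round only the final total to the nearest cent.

$14672.82

1 January – 26 December 2025: 54,186 kWh at $0.02/kWh → $1083.72
27 December – 31 December 2025: 135,891 kWh at $0.10/kWh → $13589.10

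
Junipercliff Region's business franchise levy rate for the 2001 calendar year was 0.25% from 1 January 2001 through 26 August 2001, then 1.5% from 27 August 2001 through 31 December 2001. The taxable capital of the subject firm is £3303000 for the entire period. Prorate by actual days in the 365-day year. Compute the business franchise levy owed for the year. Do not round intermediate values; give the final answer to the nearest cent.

1 January – 26 August 2001: 238 days at 0.25% → £3303000 × 0.25% × 238/365 = £5384.3425
27 August – 31 December 2001: 127 days at 1.5% → £3303000 × 1.5% × 127/365 = £17238.9452
Total = £22623.2877

£22623.29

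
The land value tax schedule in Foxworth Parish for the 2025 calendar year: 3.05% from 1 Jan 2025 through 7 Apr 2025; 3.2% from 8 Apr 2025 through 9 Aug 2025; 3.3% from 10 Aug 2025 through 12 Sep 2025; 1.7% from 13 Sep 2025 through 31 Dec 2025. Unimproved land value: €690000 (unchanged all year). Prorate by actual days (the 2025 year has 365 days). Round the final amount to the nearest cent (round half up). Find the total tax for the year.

1 Jan – 7 Apr 2025: 97 days at 3.05% → €690000 × 3.05% × 97/365 = €5592.7808
8 Apr – 9 Aug 2025: 124 days at 3.2% → €690000 × 3.2% × 124/365 = €7501.1507
10 Aug – 12 Sep 2025: 34 days at 3.3% → €690000 × 3.3% × 34/365 = €2121.0411
13 Sep – 31 Dec 2025: 110 days at 1.7% → €690000 × 1.7% × 110/365 = €3535.0685
Total = €18750.0411

€18750.04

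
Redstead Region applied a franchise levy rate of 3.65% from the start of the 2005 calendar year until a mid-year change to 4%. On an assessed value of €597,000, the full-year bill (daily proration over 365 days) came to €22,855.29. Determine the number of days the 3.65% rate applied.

Let d = days at the first rate; then 365 − d days at the second rate.
€597,000 × [3.65%·d + 4%·(365−d)] / 365 = €22,855.29
Solving gives d = 179, so the new rate took effect on 29 Jun 2005.

179 days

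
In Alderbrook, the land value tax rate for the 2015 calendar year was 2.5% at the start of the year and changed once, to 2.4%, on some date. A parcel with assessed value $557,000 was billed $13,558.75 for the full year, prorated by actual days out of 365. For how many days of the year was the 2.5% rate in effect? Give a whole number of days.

125 days

Let d = days at the first rate; then 365 − d days at the second rate.
$557,000 × [2.5%·d + 2.4%·(365−d)] / 365 = $13,558.75
Solving gives d = 125, so the new rate took effect on 6 May 2015.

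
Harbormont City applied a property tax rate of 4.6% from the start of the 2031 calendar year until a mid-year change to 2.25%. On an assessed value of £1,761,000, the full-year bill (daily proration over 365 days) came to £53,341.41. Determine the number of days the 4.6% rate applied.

121 days

Let d = days at the first rate; then 365 − d days at the second rate.
£1,761,000 × [4.6%·d + 2.25%·(365−d)] / 365 = £53,341.41
Solving gives d = 121, so the new rate took effect on May 2, 2031.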